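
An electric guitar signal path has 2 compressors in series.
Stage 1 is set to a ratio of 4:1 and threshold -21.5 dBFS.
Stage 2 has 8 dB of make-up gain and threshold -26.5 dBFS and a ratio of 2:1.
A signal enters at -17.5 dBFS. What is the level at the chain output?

-15.5 dBFS

Stage 1: overshoot 4 dB → 4/4 = 1 dB → -20.5 dBFS.
Stage 2: -20.5 dBFS is 6 dB over -26.5 dBFS; at 2:1 that becomes 3 dB over, giving -23.5 dBFS; +8 dB make-up → -15.5 dBFS.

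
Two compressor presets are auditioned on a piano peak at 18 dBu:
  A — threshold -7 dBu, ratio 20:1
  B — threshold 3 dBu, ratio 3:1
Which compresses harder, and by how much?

A, by 13.75 dB

A: overshoot 25 dB → output overshoot 1.25 dB → GR 23.75 dB.
B: overshoot 15 dB → output overshoot 5 dB → GR 10 dB.
A applies 13.75 dB more gain reduction.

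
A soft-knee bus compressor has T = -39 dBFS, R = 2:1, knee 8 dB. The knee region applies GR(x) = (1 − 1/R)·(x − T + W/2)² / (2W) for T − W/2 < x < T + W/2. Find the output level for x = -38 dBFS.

x − T + W/2 = -38 − (-39) + 4 = 5.
GR = (1 − 1/2) × 5² / 16 = 0.5 × 25 / 16 = 0.78125 dB.
Output = -38 − 0.78125 = -38.78125 dBFS.

-38.78125 dBFS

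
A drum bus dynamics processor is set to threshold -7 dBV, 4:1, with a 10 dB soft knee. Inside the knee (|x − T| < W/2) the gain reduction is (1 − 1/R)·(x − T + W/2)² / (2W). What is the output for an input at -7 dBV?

-7.9375 dBV

x − T + W/2 = -7 − (-7) + 5 = 5.
GR = (1 − 1/4) × 5² / 20 = 0.75 × 25 / 20 = 0.9375 dB.
Output = -7 − 0.9375 = -7.9375 dBV.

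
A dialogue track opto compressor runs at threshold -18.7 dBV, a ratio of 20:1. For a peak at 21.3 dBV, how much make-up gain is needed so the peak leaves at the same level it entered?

Without make-up, output = threshold + overshoot/20 = -18.7 + 2 = -16.7 dBV.
Gap to target: 38 dB.

38 dB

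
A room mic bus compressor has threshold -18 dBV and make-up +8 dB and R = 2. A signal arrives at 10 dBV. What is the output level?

4 dBV

Overshoot: 10 − (-18) = 28 dB.
The 28 dB excess becomes 14 dB after 2:1 reduction.
So the level is -18 + 14 = -4 dBV; make-up adds 8 dB, giving 4 dBV.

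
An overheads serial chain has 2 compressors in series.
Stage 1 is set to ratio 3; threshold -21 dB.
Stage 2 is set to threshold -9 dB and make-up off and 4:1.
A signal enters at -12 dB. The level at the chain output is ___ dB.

Stage 1: -12 dB is 9 dB over -21 dB; at 3:1 that becomes 3 dB over, giving -18 dB.
Stage 2: below threshold (-18 ≤ -9); passes unchanged; output -18 dB.

-18 dB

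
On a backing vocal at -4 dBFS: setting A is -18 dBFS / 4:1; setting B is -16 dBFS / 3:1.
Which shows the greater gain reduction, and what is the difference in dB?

A, by 2.5 dB

A: overshoot 14 dB → output overshoot 3.5 dB → GR 10.5 dB.
B: overshoot 12 dB → output overshoot 4 dB → GR 8 dB.
Difference: 2.5 dB in favour of A.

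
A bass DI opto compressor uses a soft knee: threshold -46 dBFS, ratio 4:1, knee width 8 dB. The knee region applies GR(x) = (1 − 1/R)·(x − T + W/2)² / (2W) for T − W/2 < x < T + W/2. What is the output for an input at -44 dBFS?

x − T + W/2 = -44 − (-46) + 4 = 6.
GR = (1 − 1/4) × 6² / 16 = 0.75 × 36 / 16 = 1.6875 dB.
Output = -44 − 1.6875 = -45.6875 dBFS.

-45.6875 dBFS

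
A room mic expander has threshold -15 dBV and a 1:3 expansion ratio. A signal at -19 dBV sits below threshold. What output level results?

Undershoot = (-15) − (-19) = 4 dB.
At 1:3, that expands to 12 dB under threshold.
Output = -15 − 12 = -27 dBV.

-27 dBV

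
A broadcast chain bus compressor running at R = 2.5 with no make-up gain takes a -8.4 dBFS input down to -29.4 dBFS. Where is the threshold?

-43.4 dBFS

Input is 35 dB above T (since output overshoot × R = input overshoot: (-29.4 − T)·2.5 = -8.4 − T gives T = -43.4 dBFS).
Check: -43.4 + (-8.4 − (-43.4))/2.5 = -43.4 + 14 = -29.4 dBFS. ✓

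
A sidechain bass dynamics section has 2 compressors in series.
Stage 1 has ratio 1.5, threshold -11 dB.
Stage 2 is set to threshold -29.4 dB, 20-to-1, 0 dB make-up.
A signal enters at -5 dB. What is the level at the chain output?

Stage 1: overshoot 6 dB → 6/1.5 = 4 dB → -7 dB.
Stage 2: -7 dB is 22.4 dB over -29.4 dB; at 20:1 that becomes 1.12 dB over, giving -28.28 dB.

-28.28 dB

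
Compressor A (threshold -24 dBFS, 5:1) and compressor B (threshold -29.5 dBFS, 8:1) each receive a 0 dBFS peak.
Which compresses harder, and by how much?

A: GR = 24 − 24/5 = 19.2 dB.
B: GR = 29.5 − 29.5/8 = 25.8125 dB.
B applies 6.6125 dB more gain reduction.

B, by 6.6125 dB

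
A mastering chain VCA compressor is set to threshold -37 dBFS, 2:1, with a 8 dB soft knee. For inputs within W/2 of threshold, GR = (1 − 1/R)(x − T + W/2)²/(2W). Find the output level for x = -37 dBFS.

x − T + W/2 = -37 − (-37) + 4 = 4.
GR = (1 − 1/2) × 4² / 16 = 0.5 × 16 / 16 = 0.5 dB.
Output = -37 − 0.5 = -37.5 dBFS.

-37.5 dBFS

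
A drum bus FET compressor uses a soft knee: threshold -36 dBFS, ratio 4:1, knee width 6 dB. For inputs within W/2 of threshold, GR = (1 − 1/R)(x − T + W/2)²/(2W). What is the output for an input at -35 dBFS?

-36 dBFS

x − T + W/2 = -35 − (-36) + 3 = 4.
GR = (1 − 1/4) × 4² / 12 = 0.75 × 16 / 12 = 1 dB.
Output = -35 − 1 = -36 dBFS.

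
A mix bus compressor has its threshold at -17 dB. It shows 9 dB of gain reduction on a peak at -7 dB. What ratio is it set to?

10:1

Input overshoot = -7 − (-17) = 10 dB.
Output overshoot = 10 − 9 = 1 dB.
Ratio = input overshoot / output overshoot = 10 / 1 = 10.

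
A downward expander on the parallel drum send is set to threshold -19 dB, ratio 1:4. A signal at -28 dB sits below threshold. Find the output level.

-55 dB

The input is 9 dB below the -19 dB threshold.
A 1:4 expander multiplies undershoot by 4: 9 × 4 = 36 dB below threshold.
Output = -19 − 36 = -55 dB.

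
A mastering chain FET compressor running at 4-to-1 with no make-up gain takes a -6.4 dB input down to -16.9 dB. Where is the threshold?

Let T be the threshold. Output overshoot = (input overshoot)/R, so -16.9 − T = (-6.4 − T)/4.
4·(-16.9 − T) = -6.4 − T → 3·T = -67.6 − (-6.4) = -61.2.
T = -61.2/3 = -20.4 dB.

-20.4 dB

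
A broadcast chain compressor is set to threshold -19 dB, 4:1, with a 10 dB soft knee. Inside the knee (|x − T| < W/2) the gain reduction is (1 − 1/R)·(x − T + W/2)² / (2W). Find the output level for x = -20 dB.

x − T + W/2 = -20 − (-19) + 5 = 4.
GR = (1 − 1/4) × 4² / 20 = 0.75 × 16 / 20 = 0.6 dB.
Output = -20 − 0.6 = -20.6 dB.

-20.6 dB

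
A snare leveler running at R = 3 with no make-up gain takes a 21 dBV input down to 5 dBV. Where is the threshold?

Let T be the threshold. Output overshoot = (input overshoot)/R, so 5 − T = (21 − T)/3.
3·(5 − T) = 21 − T → 2·T = 15 − 21 = -6.
T = -6/2 = -3 dBV.

-3 dBV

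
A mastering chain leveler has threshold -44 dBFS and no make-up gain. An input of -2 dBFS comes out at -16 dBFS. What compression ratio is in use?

1.5:1

Input overshoot = -2 − (-44) = 42 dB; output overshoot = -16 − (-44) = 28 dB.
Ratio = 42 / 28 = 1.5.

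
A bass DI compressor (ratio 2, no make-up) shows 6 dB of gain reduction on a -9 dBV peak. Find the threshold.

-21 dBV

Let T be the threshold. Output overshoot = (input overshoot)/R, so -15 − T = (-9 − T)/2.
2·(-15 − T) = -9 − T → 1·T = -30 − (-9) = -21.
T = -21/1 = -21 dBV.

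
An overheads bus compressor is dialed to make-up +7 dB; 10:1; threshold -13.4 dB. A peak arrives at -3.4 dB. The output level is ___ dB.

-3.4 dB sits 10 dB over threshold.
The 10 dB excess becomes 1 dB after 10:1 reduction.
That puts the output at -12.4 dB; make-up adds 7 dB, giving -5.4 dB.

-5.4 dB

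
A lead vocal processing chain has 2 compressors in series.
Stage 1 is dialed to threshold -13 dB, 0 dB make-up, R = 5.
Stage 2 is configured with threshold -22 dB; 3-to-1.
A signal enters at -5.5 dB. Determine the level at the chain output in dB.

Stage 1: -5.5 dB is 7.5 dB over -13 dB; at 5:1 that becomes 1.5 dB over, giving -11.5 dB.
Stage 2: overshoot 10.5 dB → 10.5/3 = 3.5 dB → -18.5 dB.

-18.5 dB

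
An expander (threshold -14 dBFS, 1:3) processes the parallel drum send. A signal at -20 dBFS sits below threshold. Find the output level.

-32 dBFS

The input is 6 dB below the -14 dBFS threshold.
A 1:3 expander multiplies undershoot by 3: 6 × 3 = 18 dB below threshold.
Output = -14 − 18 = -32 dBFS.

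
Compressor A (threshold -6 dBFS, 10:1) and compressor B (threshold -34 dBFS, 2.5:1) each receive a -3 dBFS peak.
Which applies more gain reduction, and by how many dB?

A: GR = 3 − 3/10 = 2.7 dB.
B: GR = 31 − 31/2.5 = 18.6 dB.
B reduces 15.9 dB more.

B, by 15.9 dB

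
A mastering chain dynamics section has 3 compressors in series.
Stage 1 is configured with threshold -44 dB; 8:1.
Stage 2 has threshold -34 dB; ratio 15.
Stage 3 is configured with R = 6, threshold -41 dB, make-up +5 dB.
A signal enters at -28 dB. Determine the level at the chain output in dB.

Stage 1: -28 dB is 16 dB over -44 dB; at 8:1 that becomes 2 dB over, giving -42 dB.
Stage 2: -42 dB is at or below the -34 dB threshold — no compression; output -42 dB.
Stage 3: below threshold (-42 ≤ -41); passes unchanged; make-up brings it to -37 dB.

-37 dB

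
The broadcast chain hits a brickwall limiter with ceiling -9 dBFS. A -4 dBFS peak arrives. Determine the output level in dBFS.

At ∞:1, everything above -9 dBFS is held at the ceiling.

-9 dBFS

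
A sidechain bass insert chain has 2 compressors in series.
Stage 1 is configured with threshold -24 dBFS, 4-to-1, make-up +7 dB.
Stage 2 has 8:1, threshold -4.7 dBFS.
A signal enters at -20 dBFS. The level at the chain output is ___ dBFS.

-16 dBFS

Stage 1: overshoot 4 dB → 4/4 = 1 dB → -23 dBFS; +7 dB make-up → -16 dBFS.
Stage 2: -16 dBFS ≤ -4.7 dBFS, so stage 2 doesn't engage; output -16 dBFS.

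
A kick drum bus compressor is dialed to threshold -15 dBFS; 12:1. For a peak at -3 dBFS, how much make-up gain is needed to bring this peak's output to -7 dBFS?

7 dB

Without make-up, output = threshold + overshoot/12 = -15 + 1 = -14 dBFS.
Gap to target: 7 dB.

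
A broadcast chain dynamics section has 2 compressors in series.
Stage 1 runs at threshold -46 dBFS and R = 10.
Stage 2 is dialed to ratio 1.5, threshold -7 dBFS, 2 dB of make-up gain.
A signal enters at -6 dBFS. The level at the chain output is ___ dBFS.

-40 dBFS

Stage 1: 40 dB above -46 dBFS, reduced 10:1 to 4 dB above → -42 dBFS.
Stage 2: -42 dBFS is at or below the -7 dBFS threshold — no compression; make-up brings it to -40 dBFS.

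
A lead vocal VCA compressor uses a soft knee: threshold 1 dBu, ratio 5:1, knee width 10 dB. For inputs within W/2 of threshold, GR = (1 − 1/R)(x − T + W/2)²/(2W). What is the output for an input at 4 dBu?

x − T + W/2 = 4 − 1 + 5 = 8.
GR = (1 − 1/5) × 8² / 20 = 0.8 × 64 / 20 = 2.56 dB.
Output = 4 − 2.56 = 1.44 dBu.

1.44 dBu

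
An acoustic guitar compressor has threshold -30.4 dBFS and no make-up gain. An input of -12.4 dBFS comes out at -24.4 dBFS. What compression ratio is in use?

Input overshoot = -12.4 − (-30.4) = 18 dB; output overshoot = -24.4 − (-30.4) = 6 dB.
Ratio = 18 / 6 = 3.

3:1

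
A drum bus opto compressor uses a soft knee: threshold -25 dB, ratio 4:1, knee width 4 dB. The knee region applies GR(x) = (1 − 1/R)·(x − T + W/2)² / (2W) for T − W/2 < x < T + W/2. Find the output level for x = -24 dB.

-24.84375 dB

x − T + W/2 = -24 − (-25) + 2 = 3.
GR = (1 − 1/4) × 3² / 8 = 0.75 × 9 / 8 = 0.84375 dB.
Output = -24 − 0.84375 = -24.84375 dB.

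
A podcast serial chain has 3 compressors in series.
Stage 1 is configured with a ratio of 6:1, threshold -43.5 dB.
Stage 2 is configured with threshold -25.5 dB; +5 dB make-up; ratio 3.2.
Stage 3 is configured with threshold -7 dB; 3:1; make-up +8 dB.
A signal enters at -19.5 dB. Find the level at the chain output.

Stage 1: overshoot 24 dB → 24/6 = 4 dB → -39.5 dB.
Stage 2: -39.5 dB is at or below the -25.5 dB threshold — no compression; make-up brings it to -34.5 dB.
Stage 3: -34.5 dB ≤ -7 dB, so stage 3 doesn't engage; make-up brings it to -26.5 dB.

-26.5 dB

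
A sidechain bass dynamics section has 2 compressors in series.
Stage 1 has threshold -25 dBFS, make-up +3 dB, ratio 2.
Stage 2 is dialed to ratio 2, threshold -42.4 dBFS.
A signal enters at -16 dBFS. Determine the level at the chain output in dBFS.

Stage 1: 9 dB above -25 dBFS, reduced 2:1 to 4.5 dB above → -20.5 dBFS; +3 dB make-up → -17.5 dBFS.
Stage 2: -17.5 dBFS is 24.9 dB over -42.4 dBFS; at 2:1 that becomes 12.45 dB over, giving -29.95 dBFS.

-29.95 dBFS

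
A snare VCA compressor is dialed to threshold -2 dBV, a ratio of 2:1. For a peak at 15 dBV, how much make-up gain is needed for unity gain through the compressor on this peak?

8.5 dB

Overshoot 17 dB → 17/2 = 8.5 dB after compression, so the compressed level is -2 + 8.5 = 6.5 dBV.
Make-up = target − compressed = 15 − 6.5 = 8.5 dB.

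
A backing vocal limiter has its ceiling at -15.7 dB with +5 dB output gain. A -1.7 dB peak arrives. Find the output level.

-10.7 dB

The limiter clamps the peak to its -15.7 dB ceiling.
Output gain then adds 5 dB: -15.7 + 5 = -10.7 dB.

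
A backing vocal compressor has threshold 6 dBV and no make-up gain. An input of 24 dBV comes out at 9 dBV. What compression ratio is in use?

Input overshoot = 24 − 6 = 18 dB; output overshoot = 9 − 6 = 3 dB.
Ratio = 18 / 3 = 6.

6:1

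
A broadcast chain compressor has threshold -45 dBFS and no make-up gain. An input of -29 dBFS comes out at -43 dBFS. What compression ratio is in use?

8:1

Input overshoot = -29 − (-45) = 16 dB; output overshoot = -43 − (-45) = 2 dB.
Ratio = 16 / 2 = 8.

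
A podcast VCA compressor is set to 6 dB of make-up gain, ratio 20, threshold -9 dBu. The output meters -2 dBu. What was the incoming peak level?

11 dBu

Stripping the +6 dB make-up gives -8 dBu at the gain stage.
That's 1 dB above the -9 dBu threshold.
Before 20:1 compression the overshoot was 1 × 20 = 20 dB, so input = -9 + 20 = 11 dBu.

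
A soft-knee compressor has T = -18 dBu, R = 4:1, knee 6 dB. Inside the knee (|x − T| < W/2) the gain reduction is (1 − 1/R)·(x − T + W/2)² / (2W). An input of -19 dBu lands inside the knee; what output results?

-19.25 dBu

x − T + W/2 = -19 − (-18) + 3 = 2.
GR = (1 − 1/4) × 2² / 12 = 0.75 × 4 / 12 = 0.25 dB.
Output = -19 − 0.25 = -19.25 dBu.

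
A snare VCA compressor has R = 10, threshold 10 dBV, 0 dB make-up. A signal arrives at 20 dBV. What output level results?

20 dBV sits 10 dB over threshold.
The 10 dB excess becomes 1 dB after 10:1 reduction.
Output = 10 + 1 = 11 dBV.

11 dBV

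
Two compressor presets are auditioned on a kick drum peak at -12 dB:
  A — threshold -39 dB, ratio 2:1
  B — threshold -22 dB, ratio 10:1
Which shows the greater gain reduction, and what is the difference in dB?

A, by 4.5 dB

A: 27 dB over, compressed to 13.5 dB over, so 13.5 dB of GR.
B: 10 dB over, compressed to 1 dB over, so 9 dB of GR.
Difference: 4.5 dB in favour of A.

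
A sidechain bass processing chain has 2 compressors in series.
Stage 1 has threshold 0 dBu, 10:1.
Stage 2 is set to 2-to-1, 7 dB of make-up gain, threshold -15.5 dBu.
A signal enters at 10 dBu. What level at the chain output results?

-0.25 dBu

Stage 1: 10 dB above 0 dBu, reduced 10:1 to 1 dB above → 1 dBu.
Stage 2: overshoot 16.5 dB → 16.5/2 = 8.25 dB → -7.25 dBu; +7 dB make-up → -0.25 dBu.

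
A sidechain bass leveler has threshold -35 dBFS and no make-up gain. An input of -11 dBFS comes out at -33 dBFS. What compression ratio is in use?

12:1

Input overshoot = -11 − (-35) = 24 dB; output overshoot = -33 − (-35) = 2 dB.
Ratio = 24 / 2 = 12.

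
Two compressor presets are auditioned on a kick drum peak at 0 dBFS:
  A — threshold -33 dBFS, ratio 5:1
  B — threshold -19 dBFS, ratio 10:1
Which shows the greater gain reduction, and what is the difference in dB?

A, by 9.3 dB

A: GR = 33 − 33/5 = 26.4 dB.
B: GR = 19 − 19/10 = 17.1 dB.
A applies 9.3 dB more gain reduction.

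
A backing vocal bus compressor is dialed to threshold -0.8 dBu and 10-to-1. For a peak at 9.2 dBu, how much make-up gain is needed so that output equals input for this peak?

Without make-up, output = threshold + overshoot/10 = -0.8 + 1 = 0.2 dBu.
Gap to target: 9 dB.

9 dB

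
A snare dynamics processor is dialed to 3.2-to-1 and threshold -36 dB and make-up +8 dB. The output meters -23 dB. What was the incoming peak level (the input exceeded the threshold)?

-20 dB

Remove make-up: -23 − 8 = -31 dB.
The compressed level sits -31 − (-36) = 5 dB over threshold.
Before 3.2:1 compression the overshoot was 5 × 3.2 = 16 dB, so input = -36 + 16 = -20 dB.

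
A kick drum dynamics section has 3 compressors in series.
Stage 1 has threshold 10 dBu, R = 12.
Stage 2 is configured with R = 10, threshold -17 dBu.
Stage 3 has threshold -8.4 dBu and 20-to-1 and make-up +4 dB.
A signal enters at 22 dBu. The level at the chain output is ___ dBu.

-10.2 dBu

Stage 1: 12 dB above 10 dBu, reduced 12:1 to 1 dB above → 11 dBu.
Stage 2: overshoot 28 dB → 28/10 = 2.8 dB → -14.2 dBu.
Stage 3: below threshold (-14.2 ≤ -8.4); passes unchanged; make-up brings it to -10.2 dBu.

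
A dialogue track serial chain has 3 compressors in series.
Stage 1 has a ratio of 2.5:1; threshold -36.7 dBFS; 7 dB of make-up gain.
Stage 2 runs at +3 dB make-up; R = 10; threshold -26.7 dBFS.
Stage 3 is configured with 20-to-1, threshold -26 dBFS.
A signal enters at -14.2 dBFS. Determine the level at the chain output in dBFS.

-25.855 dBFS

Stage 1: -14.2 dBFS is 22.5 dB over -36.7 dBFS; at 2.5:1 that becomes 9 dB over, giving -27.7 dBFS; +7 dB make-up → -20.7 dBFS.
Stage 2: 6 dB above -26.7 dBFS, reduced 10:1 to 0.6 dB above → -26.1 dBFS; +3 dB make-up → -23.1 dBFS.
Stage 3: 2.9 dB above -26 dBFS, reduced 20:1 to 0.145 dB above → -25.855 dBFS.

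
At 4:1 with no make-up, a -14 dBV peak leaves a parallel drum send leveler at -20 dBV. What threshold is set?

-22 dBV

Input is 8 dB above T (since output overshoot × R = input overshoot: (-20 − T)·4 = -14 − T gives T = -22 dBV).
Check: -22 + (-14 − (-22))/4 = -22 + 2 = -20 dBV. ✓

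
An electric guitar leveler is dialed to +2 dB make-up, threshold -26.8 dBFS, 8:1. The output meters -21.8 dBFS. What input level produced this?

Remove make-up: -21.8 − 2 = -23.8 dBFS.
Post-compression overshoot = -23.8 − (-26.8) = 3 dB.
Input overshoot = R × output overshoot = 24 dB → input = -26.8 + 24 = -2.8 dBFS.

-2.8 dBFS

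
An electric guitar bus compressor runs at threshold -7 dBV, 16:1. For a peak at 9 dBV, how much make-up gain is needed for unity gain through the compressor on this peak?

15 dB

The peak compresses to -7 + 16/16 = -6 dBV.
To reach 9 dBV requires 9 − (-6) = 15 dB of make-up.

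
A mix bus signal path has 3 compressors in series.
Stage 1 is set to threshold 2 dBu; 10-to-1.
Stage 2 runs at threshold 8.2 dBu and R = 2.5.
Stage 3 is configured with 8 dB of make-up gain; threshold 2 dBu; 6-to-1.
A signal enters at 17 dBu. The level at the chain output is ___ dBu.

10.25 dBu

Stage 1: 15 dB above 2 dBu, reduced 10:1 to 1.5 dB above → 3.5 dBu.
Stage 2: 3.5 dBu is at or below the 8.2 dBu threshold — no compression; output 3.5 dBu.
Stage 3: overshoot 1.5 dB → 1.5/6 = 0.25 dB → 2.25 dBu; +8 dB make-up → 10.25 dBu.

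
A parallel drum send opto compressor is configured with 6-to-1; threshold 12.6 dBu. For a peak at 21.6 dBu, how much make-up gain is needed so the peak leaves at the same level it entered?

7.5 dB

Overshoot 9 dB → 9/6 = 1.5 dB after compression, so the compressed level is 12.6 + 1.5 = 14.1 dBu.
Make-up = target − compressed = 21.6 − 14.1 = 7.5 dB.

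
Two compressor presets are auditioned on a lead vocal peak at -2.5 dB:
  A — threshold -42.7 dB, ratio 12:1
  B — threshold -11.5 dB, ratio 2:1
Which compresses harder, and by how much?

A, by 32.35 dB

A: 40.2 dB over, compressed to 3.35 dB over, so 36.85 dB of GR.
B: 9 dB over, compressed to 4.5 dB over, so 4.5 dB of GR.
A reduces 32.35 dB more.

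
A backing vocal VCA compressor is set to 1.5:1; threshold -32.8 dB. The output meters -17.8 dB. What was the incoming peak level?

The compressed level sits -17.8 − (-32.8) = 15 dB over threshold.
Input overshoot = R × output overshoot = 22.5 dB → input = -32.8 + 22.5 = -10.3 dB.

-10.3 dB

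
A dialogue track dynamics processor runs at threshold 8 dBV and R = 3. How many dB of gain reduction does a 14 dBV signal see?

The signal is 6 dB above threshold.
A 3:1 ratio leaves 2 dB of that excess.
Gain reduction = 6 − 2 = 4 dB.

4 dB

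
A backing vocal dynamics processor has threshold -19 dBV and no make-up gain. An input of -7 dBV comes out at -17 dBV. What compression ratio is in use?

Input overshoot = -7 − (-19) = 12 dB; output overshoot = -17 − (-19) = 2 dB.
Ratio = 12 / 2 = 6.

6:1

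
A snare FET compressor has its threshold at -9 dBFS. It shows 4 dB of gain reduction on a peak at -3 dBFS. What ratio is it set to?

3:1

Input overshoot = -3 − (-9) = 6 dB.
Output overshoot = 6 − 4 = 2 dB.
Ratio = input overshoot / output overshoot = 6 / 2 = 3.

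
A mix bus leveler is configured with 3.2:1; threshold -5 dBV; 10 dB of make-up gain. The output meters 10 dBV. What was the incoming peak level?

11 dBV

Remove make-up: 10 − 10 = 0 dBV.
Post-compression overshoot = 0 − (-5) = 5 dB.
Undo the ratio: input overshoot = 5 × 3.2 = 16 dB, giving input = 11 dBV.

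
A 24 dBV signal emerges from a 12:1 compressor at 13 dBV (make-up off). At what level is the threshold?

Input is 12 dB above T (since output overshoot × R = input overshoot: (13 − T)·12 = 24 − T gives T = 12 dBV).
Check: 12 + (24 − 12)/12 = 12 + 1 = 13 dBV. ✓

12 dBV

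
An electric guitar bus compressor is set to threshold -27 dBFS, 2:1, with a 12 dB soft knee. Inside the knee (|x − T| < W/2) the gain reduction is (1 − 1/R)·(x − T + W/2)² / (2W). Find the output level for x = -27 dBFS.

-27.75 dBFS

x − T + W/2 = -27 − (-27) + 6 = 6.
GR = (1 − 1/2) × 6² / 24 = 0.5 × 36 / 24 = 0.75 dB.
Output = -27 − 0.75 = -27.75 dBFS.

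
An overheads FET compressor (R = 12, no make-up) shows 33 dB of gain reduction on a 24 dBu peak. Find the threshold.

Let T be the threshold. Output overshoot = (input overshoot)/R, so -9 − T = (24 − T)/12.
12·(-9 − T) = 24 − T → 11·T = -108 − 24 = -132.
T = -132/11 = -12 dBu.

-12 dBu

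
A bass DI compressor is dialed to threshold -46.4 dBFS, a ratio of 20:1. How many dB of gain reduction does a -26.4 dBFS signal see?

-26.4 dBFS exceeds the threshold by 20 dB.
After 20:1 compression the overshoot becomes 20/20 = 1 dB.
So the signal is attenuated by 20 − 1 = 19 dB.

19 dB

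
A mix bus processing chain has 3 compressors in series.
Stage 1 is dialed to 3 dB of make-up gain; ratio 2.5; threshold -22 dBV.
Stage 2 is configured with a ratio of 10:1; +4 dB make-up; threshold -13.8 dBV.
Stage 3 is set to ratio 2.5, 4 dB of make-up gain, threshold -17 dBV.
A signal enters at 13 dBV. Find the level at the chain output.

-9.768 dBV

Stage 1: 35 dB above -22 dBV, reduced 2.5:1 to 14 dB above → -8 dBV; +3 dB make-up → -5 dBV.
Stage 2: overshoot 8.8 dB → 8.8/10 = 0.88 dB → -12.92 dBV; +4 dB make-up → -8.92 dBV.
Stage 3: overshoot 8.08 dB → 8.08/2.5 = 3.232 dB → -13.768 dBV; +4 dB make-up → -9.768 dBV.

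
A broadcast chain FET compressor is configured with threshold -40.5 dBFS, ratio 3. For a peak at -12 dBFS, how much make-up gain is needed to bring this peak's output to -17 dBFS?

Without make-up, output = threshold + overshoot/3 = -40.5 + 9.5 = -31 dBFS.
Gap to target: 14 dB.

14 dB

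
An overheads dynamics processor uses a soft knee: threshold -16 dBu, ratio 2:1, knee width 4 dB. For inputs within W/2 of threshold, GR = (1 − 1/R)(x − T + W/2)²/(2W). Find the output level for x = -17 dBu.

x − T + W/2 = -17 − (-16) + 2 = 1.
GR = (1 − 1/2) × 1² / 8 = 0.5 × 1 / 8 = 0.0625 dB.
Output = -17 − 0.0625 = -17.0625 dBu.

-17.0625 dBu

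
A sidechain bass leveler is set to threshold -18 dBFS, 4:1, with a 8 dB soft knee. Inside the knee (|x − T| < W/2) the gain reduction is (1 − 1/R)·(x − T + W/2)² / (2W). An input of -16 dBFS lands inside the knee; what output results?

-17.6875 dBFS

x − T + W/2 = -16 − (-18) + 4 = 6.
GR = (1 − 1/4) × 6² / 16 = 0.75 × 36 / 16 = 1.6875 dB.
Output = -16 − 1.6875 = -17.6875 dBFS.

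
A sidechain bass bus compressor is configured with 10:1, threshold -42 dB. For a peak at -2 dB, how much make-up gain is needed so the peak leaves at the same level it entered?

36 dB

The peak compresses to -42 + 40/10 = -38 dB.
To reach -2 dB requires -2 − (-38) = 36 dB of make-up.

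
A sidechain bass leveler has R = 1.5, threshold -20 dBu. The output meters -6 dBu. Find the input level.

The compressed level sits -6 − (-20) = 14 dB over threshold.
Before 1.5:1 compression the overshoot was 14 × 1.5 = 21 dB, so input = -20 + 21 = 1 dBu.

1 dBu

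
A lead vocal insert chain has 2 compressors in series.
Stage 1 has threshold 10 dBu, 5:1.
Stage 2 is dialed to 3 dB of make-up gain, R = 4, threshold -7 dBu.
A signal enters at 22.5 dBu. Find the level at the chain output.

Stage 1: overshoot 12.5 dB → 12.5/5 = 2.5 dB → 12.5 dBu.
Stage 2: 12.5 dBu is 19.5 dB over -7 dBu; at 4:1 that becomes 4.875 dB over, giving -2.125 dBu; +3 dB make-up → 0.875 dBu.

0.875 dBu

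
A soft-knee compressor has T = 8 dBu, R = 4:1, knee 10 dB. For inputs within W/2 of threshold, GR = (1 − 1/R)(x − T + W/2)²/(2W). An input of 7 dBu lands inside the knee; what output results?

x − T + W/2 = 7 − 8 + 5 = 4.
GR = (1 − 1/4) × 4² / 20 = 0.75 × 16 / 20 = 0.6 dB.
Output = 7 − 0.6 = 6.4 dBu.

6.4 dBu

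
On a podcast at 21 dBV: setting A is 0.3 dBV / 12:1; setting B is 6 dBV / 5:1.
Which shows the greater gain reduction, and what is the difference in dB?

A: overshoot 20.7 dB → output overshoot 1.725 dB → GR 18.975 dB.
B: overshoot 15 dB → output overshoot 3 dB → GR 12 dB.
A reduces 6.975 dB more.

A, by 6.975 dB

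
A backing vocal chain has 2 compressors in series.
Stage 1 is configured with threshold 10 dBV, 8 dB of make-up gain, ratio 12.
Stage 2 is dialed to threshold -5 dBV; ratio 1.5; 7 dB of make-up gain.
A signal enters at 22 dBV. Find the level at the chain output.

18 dBV

Stage 1: 22 dBV is 12 dB over 10 dBV; at 12:1 that becomes 1 dB over, giving 11 dBV; +8 dB make-up → 19 dBV.
Stage 2: 19 dBV is 24 dB over -5 dBV; at 1.5:1 that becomes 16 dB over, giving 11 dBV; +7 dB make-up → 18 dBV.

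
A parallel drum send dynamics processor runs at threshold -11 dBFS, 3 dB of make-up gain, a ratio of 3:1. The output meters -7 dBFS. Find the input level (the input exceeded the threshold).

Before make-up, the level was -7 − 3 = -10 dBFS.
Post-compression overshoot = -10 − (-11) = 1 dB.
Input overshoot = R × output overshoot = 3 dB → input = -11 + 3 = -8 dBFS.

-8 dBFS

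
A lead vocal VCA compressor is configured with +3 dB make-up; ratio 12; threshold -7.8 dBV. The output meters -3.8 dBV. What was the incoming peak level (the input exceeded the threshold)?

Before make-up, the level was -3.8 − 3 = -6.8 dBV.
The compressed level sits -6.8 − (-7.8) = 1 dB over threshold.
Undo the ratio: input overshoot = 1 × 12 = 12 dB, giving input = 4.2 dBV.

4.2 dBV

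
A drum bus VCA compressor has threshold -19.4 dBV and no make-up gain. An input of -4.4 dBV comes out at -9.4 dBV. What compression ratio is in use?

Input overshoot = -4.4 − (-19.4) = 15 dB; output overshoot = -9.4 − (-19.4) = 10 dB.
Ratio = 15 / 10 = 1.5.

1.5:1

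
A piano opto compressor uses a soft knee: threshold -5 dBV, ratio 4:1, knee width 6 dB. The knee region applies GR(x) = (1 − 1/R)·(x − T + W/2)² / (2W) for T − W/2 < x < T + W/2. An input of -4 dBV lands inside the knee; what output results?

-5 dBV

x − T + W/2 = -4 − (-5) + 3 = 4.
GR = (1 − 1/4) × 4² / 12 = 0.75 × 16 / 12 = 1 dB.
Output = -4 − 1 = -5 dBV.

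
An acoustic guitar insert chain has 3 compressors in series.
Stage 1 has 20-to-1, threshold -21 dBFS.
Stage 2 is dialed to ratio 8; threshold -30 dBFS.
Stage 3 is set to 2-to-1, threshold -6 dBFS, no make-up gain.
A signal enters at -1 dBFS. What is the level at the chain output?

Stage 1: 20 dB above -21 dBFS, reduced 20:1 to 1 dB above → -20 dBFS.
Stage 2: -20 dBFS is 10 dB over -30 dBFS; at 8:1 that becomes 1.25 dB over, giving -28.75 dBFS.
Stage 3: -28.75 dBFS ≤ -6 dBFS, so stage 3 doesn't engage; output -28.75 dBFS.

-28.75 dBFS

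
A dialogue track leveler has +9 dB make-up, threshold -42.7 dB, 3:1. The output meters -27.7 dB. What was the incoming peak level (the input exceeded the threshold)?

Before make-up, the level was -27.7 − 9 = -36.7 dB.
Post-compression overshoot = -36.7 − (-42.7) = 6 dB.
Before 3:1 compression the overshoot was 6 × 3 = 18 dB, so input = -42.7 + 18 = -24.7 dB.

-24.7 dB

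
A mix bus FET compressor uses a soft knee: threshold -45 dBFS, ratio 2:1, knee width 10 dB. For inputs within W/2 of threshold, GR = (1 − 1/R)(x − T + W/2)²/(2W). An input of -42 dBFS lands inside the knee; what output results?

x − T + W/2 = -42 − (-45) + 5 = 8.
GR = (1 − 1/2) × 8² / 20 = 0.5 × 64 / 20 = 1.6 dB.
Output = -42 − 1.6 = -43.6 dBFS.

-43.6 dBFS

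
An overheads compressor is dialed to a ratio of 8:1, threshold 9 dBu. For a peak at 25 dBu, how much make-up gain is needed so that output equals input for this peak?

14 dB

Without make-up, output = threshold + overshoot/8 = 9 + 2 = 11 dBu.
Gap to target: 14 dB.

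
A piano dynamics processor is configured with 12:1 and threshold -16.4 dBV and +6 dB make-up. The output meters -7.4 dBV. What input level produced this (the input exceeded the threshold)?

19.6 dBV

Stripping the +6 dB make-up gives -13.4 dBV at the gain stage.
The compressed level sits -13.4 − (-16.4) = 3 dB over threshold.
Input overshoot = R × output overshoot = 36 dB → input = -16.4 + 36 = 19.6 dBV.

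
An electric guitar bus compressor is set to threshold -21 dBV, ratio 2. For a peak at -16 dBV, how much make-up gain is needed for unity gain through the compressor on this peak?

2.5 dB

Without make-up, output = threshold + overshoot/2 = -21 + 2.5 = -18.5 dBV.
Gap to target: 2.5 dB.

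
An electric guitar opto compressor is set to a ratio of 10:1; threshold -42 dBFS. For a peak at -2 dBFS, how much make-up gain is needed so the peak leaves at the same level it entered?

36 dB

Without make-up, output = threshold + overshoot/10 = -42 + 4 = -38 dBFS.
Gap to target: 36 dB.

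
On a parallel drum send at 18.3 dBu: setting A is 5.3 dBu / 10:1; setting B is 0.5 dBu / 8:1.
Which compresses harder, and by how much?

A: 13 dB over, compressed to 1.3 dB over, so 11.7 dB of GR.
B: 17.8 dB over, compressed to 2.225 dB over, so 15.575 dB of GR.
B reduces 3.875 dB more.

B, by 3.875 dB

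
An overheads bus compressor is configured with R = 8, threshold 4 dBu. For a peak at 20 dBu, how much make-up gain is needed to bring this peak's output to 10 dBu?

The peak compresses to 4 + 16/8 = 6 dBu.
To reach 10 dBu requires 10 − 6 = 4 dB of make-up.

4 dB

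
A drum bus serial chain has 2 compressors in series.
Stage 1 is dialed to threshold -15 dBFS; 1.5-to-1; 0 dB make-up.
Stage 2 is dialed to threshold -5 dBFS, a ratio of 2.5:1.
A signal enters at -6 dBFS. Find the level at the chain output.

-9 dBFS

Stage 1: overshoot 9 dB → 9/1.5 = 6 dB → -9 dBFS.
Stage 2: -9 dBFS is at or below the -5 dBFS threshold — no compression; output -9 dBFS.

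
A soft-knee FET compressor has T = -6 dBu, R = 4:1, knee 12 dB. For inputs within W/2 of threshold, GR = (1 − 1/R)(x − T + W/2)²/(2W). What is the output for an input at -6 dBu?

x − T + W/2 = -6 − (-6) + 6 = 6.
GR = (1 − 1/4) × 6² / 24 = 0.75 × 36 / 24 = 1.125 dB.
Output = -6 − 1.125 = -7.125 dBu.

-7.125 dBu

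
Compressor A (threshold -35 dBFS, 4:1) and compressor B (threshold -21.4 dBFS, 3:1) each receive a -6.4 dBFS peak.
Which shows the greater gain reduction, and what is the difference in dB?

A, by 11.45 dB

A: GR = 28.6 − 28.6/4 = 21.45 dB.
B: GR = 15 − 15/3 = 10 dB.
A reduces 11.45 dB more.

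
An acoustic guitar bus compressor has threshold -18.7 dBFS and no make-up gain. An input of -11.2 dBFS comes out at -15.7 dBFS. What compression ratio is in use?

2.5:1

Input overshoot = -11.2 − (-18.7) = 7.5 dB; output overshoot = -15.7 − (-18.7) = 3 dB.
Ratio = 7.5 / 3 = 2.5.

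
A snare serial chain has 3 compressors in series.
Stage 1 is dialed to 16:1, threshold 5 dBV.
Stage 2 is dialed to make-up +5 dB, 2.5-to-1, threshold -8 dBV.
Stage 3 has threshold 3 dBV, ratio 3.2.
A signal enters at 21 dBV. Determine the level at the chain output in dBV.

Stage 1: 21 dBV is 16 dB over 5 dBV; at 16:1 that becomes 1 dB over, giving 6 dBV.
Stage 2: overshoot 14 dB → 14/2.5 = 5.6 dB → -2.4 dBV; +5 dB make-up → 2.6 dBV.
Stage 3: 2.6 dBV ≤ 3 dBV, so stage 3 doesn't engage; output 2.6 dBV.

2.6 dBV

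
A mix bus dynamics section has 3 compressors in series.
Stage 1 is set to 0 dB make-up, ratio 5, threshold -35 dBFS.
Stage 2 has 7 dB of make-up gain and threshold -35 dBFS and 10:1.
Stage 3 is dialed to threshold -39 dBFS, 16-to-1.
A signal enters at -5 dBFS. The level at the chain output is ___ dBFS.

Stage 1: 30 dB above -35 dBFS, reduced 5:1 to 6 dB above → -29 dBFS.
Stage 2: 6 dB above -35 dBFS, reduced 10:1 to 0.6 dB above → -34.4 dBFS; +7 dB make-up → -27.4 dBFS.
Stage 3: overshoot 11.6 dB → 11.6/16 = 0.725 dB → -38.275 dBFS.

-38.275 dBFS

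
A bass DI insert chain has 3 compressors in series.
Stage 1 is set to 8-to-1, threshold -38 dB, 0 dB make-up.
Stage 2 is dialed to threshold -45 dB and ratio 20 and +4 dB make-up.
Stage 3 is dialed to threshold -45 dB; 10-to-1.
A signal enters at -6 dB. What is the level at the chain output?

-44.545 dB

Stage 1: -6 dB is 32 dB over -38 dB; at 8:1 that becomes 4 dB over, giving -34 dB.
Stage 2: overshoot 11 dB → 11/20 = 0.55 dB → -44.45 dB; +4 dB make-up → -40.45 dB.
Stage 3: -40.45 dB is 4.55 dB over -45 dB; at 10:1 that becomes 0.455 dB over, giving -44.545 dB.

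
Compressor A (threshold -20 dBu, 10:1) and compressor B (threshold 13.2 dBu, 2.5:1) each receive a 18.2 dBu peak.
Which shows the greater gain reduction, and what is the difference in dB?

A, by 31.38 dB

A: overshoot 38.2 dB → output overshoot 3.82 dB → GR 34.38 dB.
B: overshoot 5 dB → output overshoot 2 dB → GR 3 dB.
A reduces 31.38 dB more.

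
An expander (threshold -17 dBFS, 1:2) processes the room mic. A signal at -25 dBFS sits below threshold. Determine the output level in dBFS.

Below threshold, a 1:2 expander applies gain = (2−1)×(T − x) of attenuation.
(2−1) × 8 = 8 dB, so output = -25 − 8 = -33 dBFS.

-33 dBFS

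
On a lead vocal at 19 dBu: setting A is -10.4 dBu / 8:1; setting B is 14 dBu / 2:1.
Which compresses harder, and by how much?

A, by 23.225 dB

A: GR = 29.4 − 29.4/8 = 25.725 dB.
B: GR = 5 − 5/2 = 2.5 dB.
A applies 23.225 dB more gain reduction.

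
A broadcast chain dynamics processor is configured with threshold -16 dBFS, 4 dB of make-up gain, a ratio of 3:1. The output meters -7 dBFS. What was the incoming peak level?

-1 dBFS

Remove make-up: -7 − 4 = -11 dBFS.
That's 5 dB above the -16 dBFS threshold.
Before 3:1 compression the overshoot was 5 × 3 = 15 dB, so input = -16 + 15 = -1 dBFS.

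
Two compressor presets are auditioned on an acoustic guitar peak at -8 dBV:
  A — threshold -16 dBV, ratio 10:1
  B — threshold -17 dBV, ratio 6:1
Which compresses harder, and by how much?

B, by 0.3 dB

A: 8 dB over, compressed to 0.8 dB over, so 7.2 dB of GR.
B: 9 dB over, compressed to 1.5 dB over, so 7.5 dB of GR.
B reduces 0.3 dB more.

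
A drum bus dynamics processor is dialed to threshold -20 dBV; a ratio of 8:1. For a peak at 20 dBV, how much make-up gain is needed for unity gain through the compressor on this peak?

Overshoot 40 dB → 40/8 = 5 dB after compression, so the compressed level is -20 + 5 = -15 dBV.
Make-up = target − compressed = 20 − (-15) = 35 dB.

35 dB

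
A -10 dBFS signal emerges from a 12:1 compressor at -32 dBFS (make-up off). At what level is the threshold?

-34 dBFS

Gain reduction = -10 − (-32) = 22 dB; output overshoot = GR / (R − 1) = 22 / 11 = 2 dB.
Threshold = output − output overshoot = -32 − 2 = -34 dBFS.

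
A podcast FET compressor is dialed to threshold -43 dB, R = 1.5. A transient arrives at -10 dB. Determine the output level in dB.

-21 dB

Overshoot: -10 − (-43) = 33 dB.
At 1.5:1 the overshoot is divided by 1.5, leaving 22 dB above threshold.
So the level is -43 + 22 = -21 dB.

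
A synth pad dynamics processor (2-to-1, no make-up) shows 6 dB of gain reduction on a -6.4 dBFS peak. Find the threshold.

-18.4 dBFS

Gain reduction = -6.4 − (-12.4) = 6 dB; output overshoot = GR / (R − 1) = 6 / 1 = 6 dB.
Threshold = output − output overshoot = -12.4 − 6 = -18.4 dBFS.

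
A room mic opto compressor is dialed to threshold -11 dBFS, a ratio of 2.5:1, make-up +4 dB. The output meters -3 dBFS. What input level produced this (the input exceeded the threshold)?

Remove make-up: -3 − 4 = -7 dBFS.
That's 4 dB above the -11 dBFS threshold.
Before 2.5:1 compression the overshoot was 4 × 2.5 = 10 dB, so input = -11 + 10 = -1 dBFS.

-1 dBFS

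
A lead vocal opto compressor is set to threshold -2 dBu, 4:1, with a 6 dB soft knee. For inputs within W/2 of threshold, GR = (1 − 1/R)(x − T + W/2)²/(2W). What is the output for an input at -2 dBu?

-2.5625 dBu

x − T + W/2 = -2 − (-2) + 3 = 3.
GR = (1 − 1/4) × 3² / 12 = 0.75 × 9 / 12 = 0.5625 dB.
Output = -2 − 0.5625 = -2.5625 dBu.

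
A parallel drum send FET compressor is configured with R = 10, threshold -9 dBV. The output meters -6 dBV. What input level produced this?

Post-compression overshoot = -6 − (-9) = 3 dB.
Undo the ratio: input overshoot = 3 × 10 = 30 dB, giving input = 21 dBV.

21 dBV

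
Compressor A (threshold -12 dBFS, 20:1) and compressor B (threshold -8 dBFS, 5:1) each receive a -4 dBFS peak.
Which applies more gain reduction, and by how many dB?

A, by 4.4 dB

A: 8 dB over, compressed to 0.4 dB over, so 7.6 dB of GR.
B: 4 dB over, compressed to 0.8 dB over, so 3.2 dB of GR.
A reduces 4.4 dB more.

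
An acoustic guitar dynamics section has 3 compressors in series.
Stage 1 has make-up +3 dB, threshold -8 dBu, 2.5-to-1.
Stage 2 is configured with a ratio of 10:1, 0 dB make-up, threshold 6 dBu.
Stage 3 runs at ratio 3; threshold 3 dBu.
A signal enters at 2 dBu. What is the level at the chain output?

-1 dBu

Stage 1: 2 dBu is 10 dB over -8 dBu; at 2.5:1 that becomes 4 dB over, giving -4 dBu; +3 dB make-up → -1 dBu.
Stage 2: -1 dBu ≤ 6 dBu, so stage 2 doesn't engage; output -1 dBu.
Stage 3: -1 dBu ≤ 3 dBu, so stage 3 doesn't engage; output -1 dBu.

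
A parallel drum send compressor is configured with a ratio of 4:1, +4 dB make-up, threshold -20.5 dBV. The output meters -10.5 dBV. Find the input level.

3.5 dBV

Before make-up, the level was -10.5 − 4 = -14.5 dBV.
That's 6 dB above the -20.5 dBV threshold.
Undo the ratio: input overshoot = 6 × 4 = 24 dB, giving input = 3.5 dBV.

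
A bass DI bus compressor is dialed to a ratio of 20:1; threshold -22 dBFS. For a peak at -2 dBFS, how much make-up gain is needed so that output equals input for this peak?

19 dB

Overshoot 20 dB → 20/20 = 1 dB after compression, so the compressed level is -22 + 1 = -21 dBFS.
Make-up = target − compressed = -2 − (-21) = 19 dB.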